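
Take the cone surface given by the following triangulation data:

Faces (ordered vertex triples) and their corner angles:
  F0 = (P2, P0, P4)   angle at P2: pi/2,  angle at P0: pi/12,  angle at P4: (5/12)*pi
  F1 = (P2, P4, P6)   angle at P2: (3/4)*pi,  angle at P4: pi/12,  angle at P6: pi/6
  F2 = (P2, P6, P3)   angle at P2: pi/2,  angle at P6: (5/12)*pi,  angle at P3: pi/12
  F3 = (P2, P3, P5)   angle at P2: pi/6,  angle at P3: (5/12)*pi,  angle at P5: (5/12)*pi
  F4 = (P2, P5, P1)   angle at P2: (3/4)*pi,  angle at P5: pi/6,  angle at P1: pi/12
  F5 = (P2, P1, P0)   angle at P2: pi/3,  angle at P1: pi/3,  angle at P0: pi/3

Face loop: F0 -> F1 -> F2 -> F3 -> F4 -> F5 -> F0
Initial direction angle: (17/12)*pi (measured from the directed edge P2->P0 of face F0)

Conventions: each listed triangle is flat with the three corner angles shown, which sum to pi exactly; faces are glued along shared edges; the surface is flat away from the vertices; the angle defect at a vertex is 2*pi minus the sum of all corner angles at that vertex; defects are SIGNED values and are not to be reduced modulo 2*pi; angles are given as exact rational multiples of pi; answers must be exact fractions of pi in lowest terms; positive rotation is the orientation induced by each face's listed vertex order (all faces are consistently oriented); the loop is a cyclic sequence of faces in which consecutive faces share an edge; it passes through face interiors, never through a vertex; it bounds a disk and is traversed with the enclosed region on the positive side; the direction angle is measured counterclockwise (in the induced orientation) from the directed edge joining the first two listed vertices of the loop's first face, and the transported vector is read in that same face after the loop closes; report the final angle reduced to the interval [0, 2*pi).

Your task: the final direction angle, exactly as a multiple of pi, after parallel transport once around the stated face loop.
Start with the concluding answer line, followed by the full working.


Answer: final direction angle = (5/12)*pi

enclosed vertex P2: corner angles sum to 3*pi, defect = 2*pi - 3*pi = -pi
the final direction is the initial angle plus the enclosed defects, taken mod 2*pi in the induced orientation
final angle = (17/12)*pi - pi = (5/12)*pi (mod 2*pi)


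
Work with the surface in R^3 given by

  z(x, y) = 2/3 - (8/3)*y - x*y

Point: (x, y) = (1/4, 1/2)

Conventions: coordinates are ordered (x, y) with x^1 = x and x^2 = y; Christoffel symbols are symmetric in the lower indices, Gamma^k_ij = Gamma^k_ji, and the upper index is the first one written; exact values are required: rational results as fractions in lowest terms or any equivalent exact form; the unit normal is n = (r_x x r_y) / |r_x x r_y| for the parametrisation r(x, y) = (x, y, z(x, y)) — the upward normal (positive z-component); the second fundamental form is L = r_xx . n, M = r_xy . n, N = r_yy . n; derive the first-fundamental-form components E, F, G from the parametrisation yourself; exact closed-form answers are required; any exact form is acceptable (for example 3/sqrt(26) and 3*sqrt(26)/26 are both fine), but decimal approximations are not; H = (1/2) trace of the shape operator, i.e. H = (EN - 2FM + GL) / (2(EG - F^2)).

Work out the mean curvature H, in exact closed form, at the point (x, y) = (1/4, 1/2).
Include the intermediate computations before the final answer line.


z_x = -1/2, z_y = -35/12, z_xx = 0, z_xy = -1, z_yy = 0
E = 5/4, F = 35/24, G = 1369/144; answer radicand W^2 = 1405/144
unnormalised second-form numerators: l = 0, m = -1, n = 0; L = l/sqrt(1405/144), and similarly M = m/sqrt(W^2), N = n/sqrt(W^2)
H = (E*n - 2*F*m + G*l) / (2*(EG - F^2)*sqrt(W^2)); E*n - 2*F*m + G*l = 35/12, EG - F^2 = 1405/144, so H = (42/281)/sqrt(1405/144)

Answer: H = 504*sqrt(1405)/394805


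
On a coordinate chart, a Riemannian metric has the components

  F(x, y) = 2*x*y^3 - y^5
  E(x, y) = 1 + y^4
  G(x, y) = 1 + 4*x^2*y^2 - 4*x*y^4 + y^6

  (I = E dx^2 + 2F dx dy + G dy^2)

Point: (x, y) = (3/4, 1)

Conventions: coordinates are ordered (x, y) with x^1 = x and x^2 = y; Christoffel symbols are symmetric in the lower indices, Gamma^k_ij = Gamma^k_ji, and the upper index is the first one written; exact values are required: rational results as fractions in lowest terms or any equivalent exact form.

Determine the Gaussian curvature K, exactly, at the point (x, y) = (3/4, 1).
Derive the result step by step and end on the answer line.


E = 2, F = 1/2, G = 5/4, EG - F^2 = 9/4 at the point
E_x = 0, E_y = 4, F_x = 2, F_y = -1/2, G_x = 2, G_y = -3/2
E_yy = 12, F_xy = 6, G_xx = 8
The intrinsic route: Brioschi's K = (det M1 - det M2)/(EG - F^2)^2.
M1 = [[-E_yy/2 + F_xy - G_xx/2, E_x/2, F_x - E_y/2], [F_y - G_x/2, E, F], [G_y/2, F, G]] = [[-4, 0, 0], [-3/2, 2, 1/2], [-3/4, 1/2, 5/4]]; det M1 = -9
M2 = [[0, E_y/2, G_x/2], [E_y/2, E, F], [G_x/2, F, G]] = [[0, 2, 1], [2, 2, 1/2], [1, 1/2, 5/4]]; det M2 = -5
det M1 - det M2 = -4; K = -4 / (9/4)^2 = -64/81

Answer: K = -64/81


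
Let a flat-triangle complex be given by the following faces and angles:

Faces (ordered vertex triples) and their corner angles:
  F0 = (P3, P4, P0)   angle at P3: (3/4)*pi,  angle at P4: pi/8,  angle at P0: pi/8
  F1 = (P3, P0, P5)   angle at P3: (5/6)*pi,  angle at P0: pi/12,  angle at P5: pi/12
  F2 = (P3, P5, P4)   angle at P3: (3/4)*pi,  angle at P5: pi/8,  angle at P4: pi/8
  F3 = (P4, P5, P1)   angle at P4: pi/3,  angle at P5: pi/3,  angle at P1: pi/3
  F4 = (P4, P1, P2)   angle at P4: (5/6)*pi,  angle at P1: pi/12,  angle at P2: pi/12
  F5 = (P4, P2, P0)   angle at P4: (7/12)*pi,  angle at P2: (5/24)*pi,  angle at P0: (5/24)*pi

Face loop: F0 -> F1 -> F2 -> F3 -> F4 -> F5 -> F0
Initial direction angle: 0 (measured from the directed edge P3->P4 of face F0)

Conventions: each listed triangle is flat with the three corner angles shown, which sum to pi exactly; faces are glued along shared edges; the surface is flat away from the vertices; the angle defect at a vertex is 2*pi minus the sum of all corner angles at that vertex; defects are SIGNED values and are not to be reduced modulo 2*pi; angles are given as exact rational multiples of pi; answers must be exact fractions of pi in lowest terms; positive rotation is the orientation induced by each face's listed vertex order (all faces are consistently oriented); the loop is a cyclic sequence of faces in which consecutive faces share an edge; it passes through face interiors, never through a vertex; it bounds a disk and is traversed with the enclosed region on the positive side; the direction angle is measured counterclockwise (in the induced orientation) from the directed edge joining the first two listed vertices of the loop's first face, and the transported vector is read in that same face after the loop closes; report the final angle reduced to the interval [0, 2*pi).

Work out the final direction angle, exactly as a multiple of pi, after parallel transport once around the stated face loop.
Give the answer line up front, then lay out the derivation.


Answer: final direction angle = (5/3)*pi

enclosed vertex P3: corner angles sum to (7/3)*pi, defect = 2*pi - (7/3)*pi = -pi/3
enclosed vertex P4: corner angles sum to 2*pi, defect = 2*pi - 2*pi = 0
adding the enclosed defects to the starting angle (mod 2*pi, induced orientation) gives the holonomy
final angle = 0 - pi/3 = (5/3)*pi (mod 2*pi)


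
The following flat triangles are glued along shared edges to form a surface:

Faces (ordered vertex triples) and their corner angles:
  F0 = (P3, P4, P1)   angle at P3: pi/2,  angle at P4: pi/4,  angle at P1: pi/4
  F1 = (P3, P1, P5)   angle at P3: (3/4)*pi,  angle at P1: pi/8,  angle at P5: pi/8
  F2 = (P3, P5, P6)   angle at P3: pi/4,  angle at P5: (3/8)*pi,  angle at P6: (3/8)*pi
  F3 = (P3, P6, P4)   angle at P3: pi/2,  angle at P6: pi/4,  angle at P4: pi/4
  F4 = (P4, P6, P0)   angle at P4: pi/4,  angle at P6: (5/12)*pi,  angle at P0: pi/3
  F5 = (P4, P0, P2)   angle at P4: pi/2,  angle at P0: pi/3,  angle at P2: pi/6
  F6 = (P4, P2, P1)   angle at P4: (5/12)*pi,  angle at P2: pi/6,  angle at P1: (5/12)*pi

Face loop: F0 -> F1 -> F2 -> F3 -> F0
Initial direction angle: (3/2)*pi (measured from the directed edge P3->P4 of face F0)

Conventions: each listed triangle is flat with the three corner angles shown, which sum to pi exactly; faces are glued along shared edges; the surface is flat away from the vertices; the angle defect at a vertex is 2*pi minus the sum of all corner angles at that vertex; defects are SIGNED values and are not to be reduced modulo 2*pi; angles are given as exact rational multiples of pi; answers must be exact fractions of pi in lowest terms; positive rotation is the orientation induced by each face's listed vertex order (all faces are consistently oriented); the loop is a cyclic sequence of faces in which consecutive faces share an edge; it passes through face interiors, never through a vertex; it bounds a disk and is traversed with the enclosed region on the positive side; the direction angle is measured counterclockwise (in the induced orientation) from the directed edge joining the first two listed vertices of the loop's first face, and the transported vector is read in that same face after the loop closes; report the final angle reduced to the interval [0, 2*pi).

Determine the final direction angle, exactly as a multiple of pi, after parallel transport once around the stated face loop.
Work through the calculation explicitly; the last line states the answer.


enclosed vertex P3: corner angles sum to 2*pi, defect = 2*pi - 2*pi = 0
the final direction is the initial angle plus the enclosed defects, taken mod 2*pi in the induced orientation
final angle = (3/2)*pi + 0 = (3/2)*pi (mod 2*pi)

Answer: final direction angle = (3/2)*pi


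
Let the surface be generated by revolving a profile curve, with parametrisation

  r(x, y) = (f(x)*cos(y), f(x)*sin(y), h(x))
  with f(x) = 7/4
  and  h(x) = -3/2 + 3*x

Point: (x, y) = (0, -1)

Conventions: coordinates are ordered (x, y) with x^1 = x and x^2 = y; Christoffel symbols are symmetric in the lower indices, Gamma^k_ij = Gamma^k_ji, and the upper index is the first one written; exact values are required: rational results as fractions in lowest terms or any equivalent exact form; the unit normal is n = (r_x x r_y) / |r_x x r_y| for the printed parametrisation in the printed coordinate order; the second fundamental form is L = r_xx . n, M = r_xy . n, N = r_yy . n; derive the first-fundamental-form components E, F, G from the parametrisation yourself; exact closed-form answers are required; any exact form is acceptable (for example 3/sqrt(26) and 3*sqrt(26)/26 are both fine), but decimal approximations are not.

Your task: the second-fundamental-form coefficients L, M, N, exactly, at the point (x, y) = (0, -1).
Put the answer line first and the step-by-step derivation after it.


Answer: L = 0, M = 0, N = 7/4

f = 7/4, f' = 0, f'' = 0, h' = 3, h'' = 0
E = 9, F = 0, G = 49/16; answer radicand W^2 = 9
unnormalised second-form numerators: l = 0, m = 0, n = 21/4; L = l/sqrt(9), and similarly M = m/sqrt(W^2), N = n/sqrt(W^2)


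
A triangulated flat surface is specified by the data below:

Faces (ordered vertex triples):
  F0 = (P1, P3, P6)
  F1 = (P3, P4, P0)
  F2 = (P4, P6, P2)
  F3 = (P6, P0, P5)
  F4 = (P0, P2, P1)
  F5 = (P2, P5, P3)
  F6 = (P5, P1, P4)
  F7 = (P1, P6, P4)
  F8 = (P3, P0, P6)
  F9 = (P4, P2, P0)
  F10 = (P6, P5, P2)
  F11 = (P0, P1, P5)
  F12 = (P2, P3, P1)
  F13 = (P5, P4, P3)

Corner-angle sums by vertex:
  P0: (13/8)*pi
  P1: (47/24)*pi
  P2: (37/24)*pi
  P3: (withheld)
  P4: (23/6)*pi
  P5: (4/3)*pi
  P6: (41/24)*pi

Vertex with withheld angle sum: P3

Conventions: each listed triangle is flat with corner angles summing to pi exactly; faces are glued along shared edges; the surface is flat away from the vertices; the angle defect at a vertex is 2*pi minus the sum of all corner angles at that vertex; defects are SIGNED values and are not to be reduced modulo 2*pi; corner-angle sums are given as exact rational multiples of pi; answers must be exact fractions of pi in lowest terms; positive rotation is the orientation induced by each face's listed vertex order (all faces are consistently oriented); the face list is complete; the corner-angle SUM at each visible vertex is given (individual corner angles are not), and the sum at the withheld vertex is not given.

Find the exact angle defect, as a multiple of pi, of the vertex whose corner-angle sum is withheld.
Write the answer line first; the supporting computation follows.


Answer: defect(P3) = 0

V = 7, E = 21, F = 14; chi = V - E + F = 0
Gauss-Bonnet: total defect = 2*pi*chi = 0; visible defects sum to 0


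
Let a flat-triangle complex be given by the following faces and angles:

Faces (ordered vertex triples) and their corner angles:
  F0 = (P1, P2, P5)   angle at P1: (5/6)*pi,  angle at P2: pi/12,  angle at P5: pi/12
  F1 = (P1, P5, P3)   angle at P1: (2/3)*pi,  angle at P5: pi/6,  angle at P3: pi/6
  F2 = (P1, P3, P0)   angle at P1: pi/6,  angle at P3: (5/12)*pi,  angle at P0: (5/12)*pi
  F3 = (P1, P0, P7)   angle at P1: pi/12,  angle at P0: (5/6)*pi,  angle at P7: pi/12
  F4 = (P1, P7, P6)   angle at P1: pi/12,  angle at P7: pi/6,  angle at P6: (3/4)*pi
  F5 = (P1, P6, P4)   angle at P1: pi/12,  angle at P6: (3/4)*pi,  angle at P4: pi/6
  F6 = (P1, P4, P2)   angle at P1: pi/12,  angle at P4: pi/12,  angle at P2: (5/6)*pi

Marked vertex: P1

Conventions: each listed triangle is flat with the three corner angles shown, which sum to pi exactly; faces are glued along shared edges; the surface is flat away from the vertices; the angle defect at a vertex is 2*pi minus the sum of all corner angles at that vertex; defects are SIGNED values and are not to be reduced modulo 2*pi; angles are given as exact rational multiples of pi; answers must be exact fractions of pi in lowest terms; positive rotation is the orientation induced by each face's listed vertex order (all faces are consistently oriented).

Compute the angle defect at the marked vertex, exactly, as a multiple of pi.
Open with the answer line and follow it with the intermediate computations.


Answer: defect(P1) = 0

Sum of corner angles at P1: 2*pi
defect = 2*pi - 2*pi


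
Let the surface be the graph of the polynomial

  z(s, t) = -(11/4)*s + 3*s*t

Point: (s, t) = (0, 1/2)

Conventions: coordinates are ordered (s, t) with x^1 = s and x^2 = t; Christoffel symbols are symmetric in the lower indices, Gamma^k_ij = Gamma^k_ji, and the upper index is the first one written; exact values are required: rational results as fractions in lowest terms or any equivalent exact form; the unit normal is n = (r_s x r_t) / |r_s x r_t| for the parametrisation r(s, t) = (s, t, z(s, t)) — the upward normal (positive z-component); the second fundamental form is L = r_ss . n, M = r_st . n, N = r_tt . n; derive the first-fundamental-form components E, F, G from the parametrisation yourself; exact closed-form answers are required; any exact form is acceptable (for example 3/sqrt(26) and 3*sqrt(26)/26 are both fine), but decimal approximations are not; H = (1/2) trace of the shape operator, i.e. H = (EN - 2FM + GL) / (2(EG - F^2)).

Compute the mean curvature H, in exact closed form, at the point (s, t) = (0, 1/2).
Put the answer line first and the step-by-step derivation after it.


Answer: H = 0

z_s = -5/4, z_t = 0, z_ss = 0, z_st = 3, z_tt = 0
E = 41/16, F = 0, G = 1; answer radicand W^2 = 41/16
unnormalised second-form numerators: l = 0, m = 3, n = 0; L = l/sqrt(41/16), and similarly M = m/sqrt(W^2), N = n/sqrt(W^2)
H = (E*n - 2*F*m + G*l) / (2*(EG - F^2)*sqrt(W^2)); E*n - 2*F*m + G*l = 0, EG - F^2 = 41/16, so H = (0)/sqrt(41/16)


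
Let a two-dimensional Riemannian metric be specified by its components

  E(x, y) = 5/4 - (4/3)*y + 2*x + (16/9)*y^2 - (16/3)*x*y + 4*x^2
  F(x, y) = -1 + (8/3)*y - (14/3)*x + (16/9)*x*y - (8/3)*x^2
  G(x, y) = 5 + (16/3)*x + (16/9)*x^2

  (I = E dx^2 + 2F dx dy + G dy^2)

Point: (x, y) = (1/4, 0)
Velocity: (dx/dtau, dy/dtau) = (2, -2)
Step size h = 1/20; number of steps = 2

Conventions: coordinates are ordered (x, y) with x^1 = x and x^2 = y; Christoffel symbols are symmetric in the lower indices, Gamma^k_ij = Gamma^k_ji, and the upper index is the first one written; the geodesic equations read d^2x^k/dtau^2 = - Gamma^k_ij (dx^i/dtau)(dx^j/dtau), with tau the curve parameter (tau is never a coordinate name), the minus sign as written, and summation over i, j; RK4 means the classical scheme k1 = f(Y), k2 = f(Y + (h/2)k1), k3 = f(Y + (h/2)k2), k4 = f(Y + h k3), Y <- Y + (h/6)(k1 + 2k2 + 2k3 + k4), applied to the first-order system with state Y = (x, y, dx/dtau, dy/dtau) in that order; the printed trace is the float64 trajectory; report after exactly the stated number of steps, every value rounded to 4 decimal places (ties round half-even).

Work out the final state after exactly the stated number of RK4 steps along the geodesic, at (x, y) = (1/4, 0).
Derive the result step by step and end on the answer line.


f(Y) = (dx/dtau, dy/dtau, -Gamma^x_ij Y'^i Y'^j, -Gamma^y_ij Y'^i Y'^j) with the Gammas evaluated at the stage position; h = 0.050000; intermediate values shown to 6 dp
step 0: x = 0.2500, y = 0.0000, dx/dtau = 2.0000, dy/dtau = -2.0000
step 1:
  k1: at (x, y) = (0.250000, 0.000000), (dx/dtau, dy/dtau) = (2.000000, -2.000000); Gamma_xxx = 0.268657, Gamma_xxy = -0.179104, Gamma_xyy = 0.000000, Gamma_yxx = -0.626866, Gamma_yxy = 0.417910, Gamma_yyy = 0.000000; k1 = (2.000000, -2.000000, -2.507463, 5.850746)
  k2: at (x, y) = (0.300000, -0.050000), (dx/dtau, dy/dtau) = (1.937313, -1.853731); Gamma_xxx = 0.287317, Gamma_xxy = -0.191545, Gamma_xyy = 0.000000, Gamma_yxx = -0.591052, Gamma_yxy = 0.394035, Gamma_yyy = 0.000000; k2 = (1.937313, -1.853731, -2.454126, 5.048488)
  k3: at (x, y) = (0.298433, -0.046343), (dx/dtau, dy/dtau) = (1.938647, -1.873788); Gamma_xxx = 0.286355, Gamma_xxy = -0.190903, Gamma_xyy = 0.000000, Gamma_yxx = -0.592628, Gamma_yxy = 0.395086, Gamma_yyy = 0.000000; k3 = (1.938647, -1.873788, -2.463175, 5.097691)
  k4: at (x, y) = (0.346932, -0.093689), (dx/dtau, dy/dtau) = (1.876841, -1.745115); Gamma_xxx = 0.299605, Gamma_xxy = -0.199737, Gamma_xyy = 0.000000, Gamma_yxx = -0.559456, Gamma_yxy = 0.372970, Gamma_yyy = 0.000000; k4 = (1.876841, -1.745115, -2.363768, 4.413884)
  Y <- Y + (h/6)(k1 + 2k2 + 2k3 + k4): x = 0.3469, y = -0.0933, dx/dtau = 1.8775, dy/dtau = -1.7454
step 2:
  k1: at (x, y) = (0.346906, -0.093335), (dx/dtau, dy/dtau) = (1.877451, -1.745358); Gamma_xxx = 0.299539, Gamma_xxy = -0.199693, Gamma_xyy = 0.000000, Gamma_yxx = -0.559547, Gamma_yxy = 0.373031, Gamma_yyy = 0.000000; k1 = (1.877451, -1.745358, -2.364538, 4.417019)
  k2: at (x, y) = (0.393843, -0.136969), (dx/dtau, dy/dtau) = (1.818338, -1.634933); Gamma_xxx = 0.308304, Gamma_xxy = -0.205536, Gamma_xyy = 0.000000, Gamma_yxx = -0.529484, Gamma_yxy = 0.352989, Gamma_yyy = 0.000000; k2 = (1.818338, -1.634933, -2.241420, 3.849435)
  k3: at (x, y) = (0.392365, -0.134208), (dx/dtau, dy/dtau) = (1.821416, -1.649123); Gamma_xxx = 0.307862, Gamma_xxy = -0.205241, Gamma_xyy = 0.000000, Gamma_yxx = -0.530707, Gamma_yxy = 0.353805, Gamma_yyy = 0.000000; k3 = (1.821416, -1.649123, -2.254330, 3.886126)
  k4: at (x, y) = (0.437977, -0.175791), (dx/dtau, dy/dtau) = (1.764735, -1.551052); Gamma_xxx = 0.313598, Gamma_xxy = -0.209065, Gamma_xyy = 0.000000, Gamma_yxx = -0.503202, Gamma_yxy = 0.335468, Gamma_yyy = 0.000000; k4 = (1.764735, -1.551052, -2.121141, 3.403603)
  Y <- Y + (h/6)(k1 + 2k2 + 2k3 + k4): x = 0.4379, y = -0.1755, dx/dtau = 1.7651, dy/dtau = -1.5513

Answer: x = 0.4379, y = -0.1755, dx/dtau = 1.7651, dy/dtau = -1.5513


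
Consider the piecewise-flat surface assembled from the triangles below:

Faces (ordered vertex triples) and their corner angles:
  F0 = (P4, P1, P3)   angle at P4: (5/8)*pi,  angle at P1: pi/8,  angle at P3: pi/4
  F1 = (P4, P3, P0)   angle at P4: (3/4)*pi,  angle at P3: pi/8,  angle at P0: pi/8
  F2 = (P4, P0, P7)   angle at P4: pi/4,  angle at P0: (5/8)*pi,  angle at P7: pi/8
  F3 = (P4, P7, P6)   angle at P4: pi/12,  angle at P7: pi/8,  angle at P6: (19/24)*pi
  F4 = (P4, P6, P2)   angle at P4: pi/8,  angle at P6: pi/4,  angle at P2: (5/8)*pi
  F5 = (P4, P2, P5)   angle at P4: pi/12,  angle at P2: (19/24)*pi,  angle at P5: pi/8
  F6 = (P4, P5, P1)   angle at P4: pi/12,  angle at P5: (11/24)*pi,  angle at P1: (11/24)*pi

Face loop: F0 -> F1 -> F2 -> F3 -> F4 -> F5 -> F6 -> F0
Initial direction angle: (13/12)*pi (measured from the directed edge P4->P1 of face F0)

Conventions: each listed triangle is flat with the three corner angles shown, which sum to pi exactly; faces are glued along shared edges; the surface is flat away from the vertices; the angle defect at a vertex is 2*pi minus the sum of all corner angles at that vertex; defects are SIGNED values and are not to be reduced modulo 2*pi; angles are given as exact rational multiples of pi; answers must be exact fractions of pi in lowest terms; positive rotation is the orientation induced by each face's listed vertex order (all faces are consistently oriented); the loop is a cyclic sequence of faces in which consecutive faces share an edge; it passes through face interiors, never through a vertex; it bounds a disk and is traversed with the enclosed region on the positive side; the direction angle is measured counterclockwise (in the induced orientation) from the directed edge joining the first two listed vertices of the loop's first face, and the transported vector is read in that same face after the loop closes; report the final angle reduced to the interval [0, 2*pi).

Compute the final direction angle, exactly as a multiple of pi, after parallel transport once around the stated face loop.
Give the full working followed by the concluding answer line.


enclosed vertex P4: corner angles sum to 2*pi, defect = 2*pi - 2*pi = 0
the rotation equals the total enclosed defect, so the final angle is initial + defects (mod 2*pi)
final angle = (13/12)*pi + 0 = (13/12)*pi (mod 2*pi)

Answer: final direction angle = (13/12)*pi


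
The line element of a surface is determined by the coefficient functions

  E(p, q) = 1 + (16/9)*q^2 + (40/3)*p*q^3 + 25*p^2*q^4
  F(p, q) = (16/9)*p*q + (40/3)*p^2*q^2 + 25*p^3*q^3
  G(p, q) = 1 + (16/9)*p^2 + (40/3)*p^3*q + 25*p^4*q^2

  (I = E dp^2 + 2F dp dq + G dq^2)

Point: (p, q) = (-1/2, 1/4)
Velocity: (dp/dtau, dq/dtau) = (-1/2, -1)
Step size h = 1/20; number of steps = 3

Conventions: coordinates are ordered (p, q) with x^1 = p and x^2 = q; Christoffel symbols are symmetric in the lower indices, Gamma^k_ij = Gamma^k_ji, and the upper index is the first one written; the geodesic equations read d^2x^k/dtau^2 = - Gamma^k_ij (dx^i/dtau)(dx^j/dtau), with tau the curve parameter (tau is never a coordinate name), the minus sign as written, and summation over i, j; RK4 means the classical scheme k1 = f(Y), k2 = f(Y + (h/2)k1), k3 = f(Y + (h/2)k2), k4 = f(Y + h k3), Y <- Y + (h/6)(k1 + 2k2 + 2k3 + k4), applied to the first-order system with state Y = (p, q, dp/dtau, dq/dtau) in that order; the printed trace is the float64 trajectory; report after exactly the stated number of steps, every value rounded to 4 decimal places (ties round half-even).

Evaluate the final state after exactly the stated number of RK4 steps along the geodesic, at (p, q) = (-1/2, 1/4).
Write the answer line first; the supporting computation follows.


Answer: p = -0.5774, q = 0.1065, dp/dtau = -0.5310, dq/dtau = -0.9012

f(Y) = (dp/dtau, dq/dtau, -Gamma^p_ij Y'^i Y'^j, -Gamma^q_ij Y'^i Y'^j) with the Gammas evaluated at the stage position; h = 0.050000; intermediate values shown to 6 dp
step 0: p = -0.5000, q = 0.2500, dp/dtau = -0.5000, dq/dtau = -1.0000
step 1:
  k1: at (p, q) = (-0.500000, 0.250000), (dp/dtau, dq/dtau) = (-0.500000, -1.000000); Gamma_ppp = 0.047838, Gamma_ppq = 0.012757, Gamma_pqq = 0.191352, Gamma_qpp = -0.095676, Gamma_qpq = -0.025514, Gamma_qqq = -0.382703; k1 = (-0.500000, -1.000000, -0.216068, 0.432136)
  k2: at (p, q) = (-0.512500, 0.225000), (dp/dtau, dq/dtau) = (-0.505402, -0.989197); Gamma_ppp = 0.036544, Gamma_ppq = 0.026017, Gamma_pqq = 0.189600, Gamma_qpp = -0.083239, Gamma_qpq = -0.059261, Gamma_qqq = -0.431866; k2 = (-0.505402, -0.989197, -0.220873, 0.503100)
  k3: at (p, q) = (-0.512635, 0.225270), (dp/dtau, dq/dtau) = (-0.505522, -0.987422); Gamma_ppp = 0.036643, Gamma_ppq = 0.025781, Gamma_pqq = 0.189756, Gamma_qpp = -0.083385, Gamma_qpq = -0.058668, Gamma_qqq = -0.431817; k3 = (-0.505522, -0.987422, -0.220114, 0.500902)
  k4: at (p, q) = (-0.525276, 0.200629), (dp/dtau, dq/dtau) = (-0.511006, -0.974955); Gamma_ppp = 0.027009, Gamma_ppq = 0.037505, Gamma_pqq = 0.185135, Gamma_qpp = -0.070712, Gamma_qpq = -0.098194, Gamma_qqq = -0.484711; k4 = (-0.511006, -0.974955, -0.220401, 0.577043)
  Y <- Y + (h/6)(k1 + 2k2 + 2k3 + k4): p = -0.5253, q = 0.2006, dp/dtau = -0.5110, dq/dtau = -0.9749
step 2:
  k1: at (p, q) = (-0.525274, 0.200598), (dp/dtau, dq/dtau) = (-0.510987, -0.974857); Gamma_ppp = 0.026998, Gamma_ppq = 0.037524, Gamma_pqq = 0.185119, Gamma_qpp = -0.070696, Gamma_qpq = -0.098259, Gamma_qqq = -0.484741; k1 = (-0.510987, -0.974857, -0.220362, 0.577024)
  k2: at (p, q) = (-0.538048, 0.176227), (dp/dtau, dq/dtau) = (-0.516496, -0.960431); Gamma_ppp = 0.019013, Gamma_ppq = 0.047159, Gamma_pqq = 0.177235, Gamma_qpp = -0.058050, Gamma_qpq = -0.143983, Gamma_qqq = -0.541125; k2 = (-0.516496, -0.960431, -0.215345, 0.657483)
  k3: at (p, q) = (-0.538186, 0.176588), (dp/dtau, dq/dtau) = (-0.516371, -0.958420); Gamma_ppp = 0.019112, Gamma_ppq = 0.046943, Gamma_pqq = 0.177520, Gamma_qpp = -0.058247, Gamma_qpq = -0.143067, Gamma_qqq = -0.541027; k3 = (-0.516371, -0.958420, -0.214624, 0.654109)
  k4: at (p, q) = (-0.551092, 0.152677), (dp/dtau, dq/dtau) = (-0.521718, -0.942151); Gamma_ppp = 0.012764, Gamma_ppq = 0.053873, Gamma_pqq = 0.166294, Gamma_qpp = -0.046071, Gamma_qpq = -0.194456, Gamma_qqq = -0.600243; k4 = (-0.521718, -0.942151, -0.204046, 0.736510)
  Y <- Y + (h/6)(k1 + 2k2 + 2k3 + k4): p = -0.5511, q = 0.1526, dp/dtau = -0.5217, dq/dtau = -0.9421
step 3:
  k1: at (p, q) = (-0.551094, 0.152642), (dp/dtau, dq/dtau) = (-0.521690, -0.942051); Gamma_ppp = 0.012756, Gamma_ppq = 0.053885, Gamma_pqq = 0.166268, Gamma_qpp = -0.046053, Gamma_qpq = -0.194544, Gamma_qqq = -0.600288; k1 = (-0.521690, -0.942051, -0.203992, 0.736486)
  k2: at (p, q) = (-0.564136, 0.129091), (dp/dtau, dq/dtau) = (-0.526790, -0.923639); Gamma_ppp = 0.007930, Gamma_ppq = 0.057588, Gamma_pqq = 0.151445, Gamma_qpp = -0.034655, Gamma_qpq = -0.251663, Gamma_qqq = -0.661825; k2 = (-0.526790, -0.923639, -0.187441, 0.819126)
  k3: at (p, q) = (-0.564264, 0.129552), (dp/dtau, dq/dtau) = (-0.526376, -0.921573); Gamma_ppp = 0.008008, Gamma_ppq = 0.057476, Gamma_pqq = 0.151913, Gamma_qpp = -0.034878, Gamma_qpq = -0.250338, Gamma_qqq = -0.661658; k3 = (-0.526376, -0.921573, -0.187000, 0.814482)
  k4: at (p, q) = (-0.577413, 0.106564), (dp/dtau, dq/dtau) = (-0.531040, -0.901327); Gamma_ppp = 0.004554, Gamma_ppq = 0.057592, Gamma_pqq = 0.133710, Gamma_qpp = -0.024677, Gamma_qpq = -0.312058, Gamma_qqq = -0.724506; k4 = (-0.531040, -0.901327, -0.165041, 0.894267)
  Y <- Y + (h/6)(k1 + 2k2 + 2k3 + k4): p = -0.5774, q = 0.1065, dp/dtau = -0.5310, dq/dtau = -0.9012


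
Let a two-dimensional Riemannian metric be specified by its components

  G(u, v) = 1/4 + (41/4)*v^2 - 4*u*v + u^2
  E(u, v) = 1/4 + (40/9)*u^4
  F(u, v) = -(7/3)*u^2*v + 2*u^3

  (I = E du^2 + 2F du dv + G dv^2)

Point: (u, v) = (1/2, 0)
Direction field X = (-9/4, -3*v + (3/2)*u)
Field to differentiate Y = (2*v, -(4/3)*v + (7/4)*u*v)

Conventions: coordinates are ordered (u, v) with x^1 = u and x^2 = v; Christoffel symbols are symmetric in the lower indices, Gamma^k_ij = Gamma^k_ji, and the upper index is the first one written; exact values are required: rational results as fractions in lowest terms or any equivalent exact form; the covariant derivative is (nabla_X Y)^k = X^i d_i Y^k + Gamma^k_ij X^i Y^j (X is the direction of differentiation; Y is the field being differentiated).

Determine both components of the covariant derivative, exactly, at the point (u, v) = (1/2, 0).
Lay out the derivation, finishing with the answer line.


E = 19/36, F = 1/4, G = 1/2 at the point
E_u = 20/9, E_v = 0, F_u = 3/2, F_v = -7/12, G_u = 1, G_v = -2
EG - F^2 = 29/144;  g^inv = (144/29) * [[1/2, -1/4], [-1/4, 19/36]]
first-kind symbols [ij,l] = (1/2)(d_i g_jl + d_j g_il - d_l g_ij): [uu,u] = E_u/2 = 10/9, [uu,v] = F_u - E_v/2 = 3/2, [uv,u] = E_v/2 = 0, [uv,v] = G_u/2 = 1/2, [vv,u] = F_v - G_u/2 = -13/12, [vv,v] = G_v/2 = -1
Gamma^u_ij = (G*[ij,u] - F*[ij,v])/(EG - F^2), Gamma^v_ij = (E*[ij,v] - F*[ij,u])/(EG - F^2)
Gamma_uuu = 26/29, Gamma_uuv = -18/29, Gamma_uvv = -42/29, Gamma_vuu = 74/29, Gamma_vuv = 38/29, Gamma_vvv = -37/29
X = (-9/4, 3/4), Y = (0, 0) at the point

Answer: (nabla_X Y)^u = 3/2, (nabla_X Y)^v = -11/32


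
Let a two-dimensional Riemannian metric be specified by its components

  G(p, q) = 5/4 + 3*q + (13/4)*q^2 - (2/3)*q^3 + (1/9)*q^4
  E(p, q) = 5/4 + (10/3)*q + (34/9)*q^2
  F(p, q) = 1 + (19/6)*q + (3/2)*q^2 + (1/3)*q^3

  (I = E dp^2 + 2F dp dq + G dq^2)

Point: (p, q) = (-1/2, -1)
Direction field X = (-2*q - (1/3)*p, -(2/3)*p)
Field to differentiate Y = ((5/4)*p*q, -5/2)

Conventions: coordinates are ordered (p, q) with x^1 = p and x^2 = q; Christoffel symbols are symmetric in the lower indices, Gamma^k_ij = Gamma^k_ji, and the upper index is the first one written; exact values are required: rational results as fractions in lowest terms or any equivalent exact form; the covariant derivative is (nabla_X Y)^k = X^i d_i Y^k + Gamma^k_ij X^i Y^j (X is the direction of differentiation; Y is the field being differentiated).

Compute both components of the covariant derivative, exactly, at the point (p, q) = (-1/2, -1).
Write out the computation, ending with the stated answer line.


E = 61/36, F = -1, G = 41/18 at the point
E_p = 0, E_q = -38/9, F_p = 0, F_q = 7/6, G_p = 0, G_q = -107/18
EG - F^2 = 1853/648;  g^inv = (648/1853) * [[41/18, 1], [1, 61/36]]
first-kind symbols [ij,l] = (1/2)(d_i g_jl + d_j g_il - d_l g_ij): [pp,p] = E_p/2 = 0, [pp,q] = F_p - E_q/2 = 19/9, [pq,p] = E_q/2 = -19/9, [pq,q] = G_p/2 = 0, [qq,p] = F_q - G_p/2 = 7/6, [qq,q] = G_q/2 = -107/36
Gamma^p_ij = (G*[ij,p] - F*[ij,q])/(EG - F^2), Gamma^q_ij = (E*[ij,q] - F*[ij,p])/(EG - F^2)
Gamma_ppp = 1368/1853, Gamma_ppq = -3116/1853, Gamma_pqq = -12/109, Gamma_qpp = 2318/1853, Gamma_qpq = -1368/1853, Gamma_qqq = -295/218
X = (13/6, 1/3), Y = (5/8, -5/2) at the point

Answer: (nabla_X Y)^p = 154165/22236, (nabla_X Y)^q = 296485/44472


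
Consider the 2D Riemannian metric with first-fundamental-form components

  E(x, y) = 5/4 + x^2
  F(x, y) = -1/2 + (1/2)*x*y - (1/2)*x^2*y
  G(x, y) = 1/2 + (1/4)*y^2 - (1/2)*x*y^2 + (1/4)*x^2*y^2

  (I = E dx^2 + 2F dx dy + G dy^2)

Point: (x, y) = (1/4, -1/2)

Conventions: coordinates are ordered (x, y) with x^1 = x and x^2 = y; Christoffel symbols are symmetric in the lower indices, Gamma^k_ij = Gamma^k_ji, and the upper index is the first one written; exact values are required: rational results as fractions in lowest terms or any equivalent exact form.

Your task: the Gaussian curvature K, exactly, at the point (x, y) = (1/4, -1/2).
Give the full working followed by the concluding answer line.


E = 21/16, F = -35/64, G = 137/256, EG - F^2 = 413/1024 at the point
E_x = 1/2, E_y = 0, F_x = -1/8, F_y = 3/32, G_x = -3/32, G_y = -9/64
E_yy = 0, F_xy = 1/4, G_xx = 1/8
By Brioschi, K is (det M1 - det M2) divided by (EG - F^2) squared.
M1 = [[-E_yy/2 + F_xy - G_xx/2, E_x/2, F_x - E_y/2], [F_y - G_x/2, E, F], [G_y/2, F, G]] = [[3/16, 1/4, -1/8], [9/64, 21/16, -35/64], [-9/128, -35/64, 137/256]]; det M1 = 4227/65536
M2 = [[0, E_y/2, G_x/2], [E_y/2, E, F], [G_x/2, F, G]] = [[0, 0, -3/64], [0, 21/16, -35/64], [-3/64, -35/64, 137/256]]; det M2 = -189/65536
det M1 - det M2 = 69/1024; K = 69/1024 / (413/1024)^2 = 70656/170569

Answer: K = 70656/170569


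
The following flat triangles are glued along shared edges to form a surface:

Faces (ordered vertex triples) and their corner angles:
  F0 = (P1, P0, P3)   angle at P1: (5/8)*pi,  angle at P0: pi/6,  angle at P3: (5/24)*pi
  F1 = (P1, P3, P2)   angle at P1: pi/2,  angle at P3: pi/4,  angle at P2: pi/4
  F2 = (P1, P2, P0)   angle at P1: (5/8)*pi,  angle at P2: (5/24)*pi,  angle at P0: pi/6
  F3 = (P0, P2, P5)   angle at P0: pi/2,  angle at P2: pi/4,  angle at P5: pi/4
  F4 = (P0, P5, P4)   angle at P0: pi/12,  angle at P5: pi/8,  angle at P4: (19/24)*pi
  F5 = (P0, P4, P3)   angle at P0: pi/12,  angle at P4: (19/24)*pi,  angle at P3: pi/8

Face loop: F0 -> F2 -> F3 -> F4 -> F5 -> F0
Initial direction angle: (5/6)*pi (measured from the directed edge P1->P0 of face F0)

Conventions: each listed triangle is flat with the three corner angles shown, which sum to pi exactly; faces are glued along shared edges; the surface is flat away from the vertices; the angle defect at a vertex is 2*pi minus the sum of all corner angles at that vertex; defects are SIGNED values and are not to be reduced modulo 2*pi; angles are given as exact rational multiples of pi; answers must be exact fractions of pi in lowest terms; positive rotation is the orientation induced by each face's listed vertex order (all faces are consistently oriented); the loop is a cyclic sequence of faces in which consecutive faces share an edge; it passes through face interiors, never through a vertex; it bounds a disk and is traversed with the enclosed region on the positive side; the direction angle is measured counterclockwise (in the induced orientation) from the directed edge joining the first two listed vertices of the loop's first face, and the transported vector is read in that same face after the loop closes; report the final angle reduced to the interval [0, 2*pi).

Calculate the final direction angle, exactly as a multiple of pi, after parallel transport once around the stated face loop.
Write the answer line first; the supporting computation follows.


Answer: final direction angle = (11/6)*pi

enclosed vertex P0: corner angles sum to pi, defect = 2*pi - pi = pi
the rotation equals the total enclosed defect, so the final angle is initial + defects (mod 2*pi)
final angle = (5/6)*pi + pi = (11/6)*pi (mod 2*pi)


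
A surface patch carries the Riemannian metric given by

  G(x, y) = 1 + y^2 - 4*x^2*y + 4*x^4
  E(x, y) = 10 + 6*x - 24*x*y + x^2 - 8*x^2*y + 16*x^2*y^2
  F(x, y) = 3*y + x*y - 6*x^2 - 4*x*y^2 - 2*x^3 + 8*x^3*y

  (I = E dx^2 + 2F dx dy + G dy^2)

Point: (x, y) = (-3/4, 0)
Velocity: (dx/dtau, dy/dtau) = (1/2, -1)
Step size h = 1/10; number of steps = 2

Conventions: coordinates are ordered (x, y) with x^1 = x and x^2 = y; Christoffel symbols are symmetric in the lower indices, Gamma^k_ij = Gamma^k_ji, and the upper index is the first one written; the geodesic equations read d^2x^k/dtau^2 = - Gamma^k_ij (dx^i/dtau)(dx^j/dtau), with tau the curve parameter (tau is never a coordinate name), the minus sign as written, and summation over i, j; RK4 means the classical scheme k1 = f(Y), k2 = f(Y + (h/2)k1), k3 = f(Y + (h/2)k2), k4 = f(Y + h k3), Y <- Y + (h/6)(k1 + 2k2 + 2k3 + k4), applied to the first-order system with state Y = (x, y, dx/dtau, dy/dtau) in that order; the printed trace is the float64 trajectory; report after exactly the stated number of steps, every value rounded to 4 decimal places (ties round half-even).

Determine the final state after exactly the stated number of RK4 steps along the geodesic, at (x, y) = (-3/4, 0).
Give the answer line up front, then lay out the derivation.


Answer: x = -0.6391, y = -0.2057, dx/dtau = 0.6079, dy/dtau = -1.0572

f(Y) = (dx/dtau, dy/dtau, -Gamma^x_ij Y'^i Y'^j, -Gamma^y_ij Y'^i Y'^j) with the Gammas evaluated at the stage position; h = 0.100000; intermediate values shown to 6 dp
step 0: x = -0.7500, y = 0.0000, dx/dtau = 0.5000, dy/dtau = -1.0000
step 1:
  k1: at (x, y) = (-0.750000, 0.000000), (dx/dtau, dy/dtau) = (0.500000, -1.000000); Gamma_xxx = 0.307036, Gamma_xxy = 0.921109, Gamma_xyy = 0.307036, Gamma_yxx = -0.153518, Gamma_yxy = -0.460554, Gamma_yyy = -0.153518; k1 = (0.500000, -1.000000, 0.537313, -0.268657)
  k2: at (x, y) = (-0.725000, -0.050000), (dx/dtau, dy/dtau) = (0.526866, -1.013433); Gamma_xxx = 0.378686, Gamma_xxy = 0.915158, Gamma_xyy = 0.315572, Gamma_yxx = -0.195788, Gamma_yxy = -0.473154, Gamma_yyy = -0.163157; k2 = (0.526866, -1.013433, 0.548059, -0.283357)
  k3: at (x, y) = (-0.723657, -0.050672), (dx/dtau, dy/dtau) = (0.527403, -1.014168); Gamma_xxx = 0.379953, Gamma_xxy = 0.914472, Gamma_xyy = 0.315920, Gamma_yxx = -0.195899, Gamma_yxy = -0.471490, Gamma_yyy = -0.162885; k3 = (0.527403, -1.014168, 0.547635, -0.282354)
  k4: at (x, y) = (-0.697260, -0.101417), (dx/dtau, dy/dtau) = (0.554764, -1.028235); Gamma_xxx = 0.455533, Gamma_xxy = 0.903840, Gamma_xyy = 0.324069, Gamma_yxx = -0.242158, Gamma_yxy = -0.480476, Gamma_yyy = -0.172273; k4 = (0.554764, -1.028235, 0.548327, -0.291487)
  Y <- Y + (h/6)(k1 + 2k2 + 2k3 + k4): x = -0.6973, y = -0.1014, dx/dtau = 0.5546, dy/dtau = -1.0282
step 2:
  k1: at (x, y) = (-0.697278, -0.101391), (dx/dtau, dy/dtau) = (0.554617, -1.028193); Gamma_xxx = 0.455491, Gamma_xxy = 0.903849, Gamma_xyy = 0.324063, Gamma_yxx = -0.242137, Gamma_yxy = -0.480481, Gamma_yyy = -0.172270; k1 = (0.554617, -1.028193, 0.548144, -0.291390)
  k2: at (x, y) = (-0.669547, -0.152800), (dx/dtau, dy/dtau) = (0.582024, -1.042762); Gamma_xxx = 0.534411, Gamma_xxy = 0.888315, Gamma_xyy = 0.331685, Gamma_yxx = -0.291899, Gamma_yxy = -0.485205, Gamma_yyy = -0.181169; k2 = (0.582024, -1.042762, 0.536568, -0.293078)
  k3: at (x, y) = (-0.668177, -0.153529), (dx/dtau, dy/dtau) = (0.581446, -1.042847); Gamma_xxx = 0.535927, Gamma_xxy = 0.887407, Gamma_xyy = 0.332025, Gamma_yxx = -0.291868, Gamma_yxy = -0.483286, Gamma_yyy = -0.180823; k3 = (0.581446, -1.042847, 0.533901, -0.290765)
  k4: at (x, y) = (-0.639134, -0.205675), (dx/dtau, dy/dtau) = (0.608007, -1.057269); Gamma_xxx = 0.617883, Gamma_xxy = 0.866647, Gamma_xyy = 0.338993, Gamma_yxx = -0.344341, Gamma_yxy = -0.482976, Gamma_yyy = -0.188918; k4 = (0.608007, -1.057269, 0.506862, -0.282470)
  Y <- Y + (h/6)(k1 + 2k2 + 2k3 + k4): x = -0.6391, y = -0.2057, dx/dtau = 0.6079, dy/dtau = -1.0572


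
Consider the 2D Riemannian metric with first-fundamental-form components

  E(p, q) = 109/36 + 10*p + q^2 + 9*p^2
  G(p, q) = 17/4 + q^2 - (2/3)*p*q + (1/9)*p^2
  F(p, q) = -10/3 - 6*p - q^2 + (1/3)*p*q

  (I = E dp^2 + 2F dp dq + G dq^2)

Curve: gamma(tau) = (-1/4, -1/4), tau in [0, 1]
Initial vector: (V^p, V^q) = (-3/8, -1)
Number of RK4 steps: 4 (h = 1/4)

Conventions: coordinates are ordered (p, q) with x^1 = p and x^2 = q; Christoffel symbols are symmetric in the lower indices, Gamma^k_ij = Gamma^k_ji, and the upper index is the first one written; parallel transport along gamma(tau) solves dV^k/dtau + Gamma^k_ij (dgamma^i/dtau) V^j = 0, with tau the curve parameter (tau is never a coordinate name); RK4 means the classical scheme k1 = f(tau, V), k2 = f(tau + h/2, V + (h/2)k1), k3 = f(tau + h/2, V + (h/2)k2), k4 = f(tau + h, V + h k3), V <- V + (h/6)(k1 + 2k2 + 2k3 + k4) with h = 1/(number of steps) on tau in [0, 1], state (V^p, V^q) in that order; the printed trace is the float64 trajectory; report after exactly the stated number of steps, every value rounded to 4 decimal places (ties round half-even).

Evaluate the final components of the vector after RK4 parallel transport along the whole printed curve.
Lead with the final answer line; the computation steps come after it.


Answer: V^p = -0.3750, V^q = -1.0000

gamma'(tau) = (0, 0); f(tau, V)^k = -Gamma^k_ij(gamma(tau)) gamma'^i(tau) V^j; h = 1/4; intermediate values shown to 6 dp
curve data and Christoffel symbols at the stage parameters:
  tau = 0.000000: gamma = (-0.250000, -0.250000), gamma' = (0.000000, 0.000000); Gamma_ppp = 0.583731, Gamma_ppq = -0.681837, Gamma_pqq = 0.870418, Gamma_qpp = -1.107780, Gamma_qpq = -0.285870, Gamma_qqq = 0.342553
  tau = 0.125000: gamma = (-0.250000, -0.250000), gamma' = (0.000000, 0.000000); Gamma_ppp = 0.583731, Gamma_ppq = -0.681837, Gamma_pqq = 0.870418, Gamma_qpp = -1.107780, Gamma_qpq = -0.285870, Gamma_qqq = 0.342553
  tau = 0.250000: gamma = (-0.250000, -0.250000), gamma' = (0.000000, 0.000000); Gamma_ppp = 0.583731, Gamma_ppq = -0.681837, Gamma_pqq = 0.870418, Gamma_qpp = -1.107780, Gamma_qpq = -0.285870, Gamma_qqq = 0.342553
  tau = 0.375000: gamma = (-0.250000, -0.250000), gamma' = (0.000000, 0.000000); Gamma_ppp = 0.583731, Gamma_ppq = -0.681837, Gamma_pqq = 0.870418, Gamma_qpp = -1.107780, Gamma_qpq = -0.285870, Gamma_qqq = 0.342553
  tau = 0.500000: gamma = (-0.250000, -0.250000), gamma' = (0.000000, 0.000000); Gamma_ppp = 0.583731, Gamma_ppq = -0.681837, Gamma_pqq = 0.870418, Gamma_qpp = -1.107780, Gamma_qpq = -0.285870, Gamma_qqq = 0.342553
  tau = 0.625000: gamma = (-0.250000, -0.250000), gamma' = (0.000000, 0.000000); Gamma_ppp = 0.583731, Gamma_ppq = -0.681837, Gamma_pqq = 0.870418, Gamma_qpp = -1.107780, Gamma_qpq = -0.285870, Gamma_qqq = 0.342553
  tau = 0.750000: gamma = (-0.250000, -0.250000), gamma' = (0.000000, 0.000000); Gamma_ppp = 0.583731, Gamma_ppq = -0.681837, Gamma_pqq = 0.870418, Gamma_qpp = -1.107780, Gamma_qpq = -0.285870, Gamma_qqq = 0.342553
  tau = 0.875000: gamma = (-0.250000, -0.250000), gamma' = (0.000000, 0.000000); Gamma_ppp = 0.583731, Gamma_ppq = -0.681837, Gamma_pqq = 0.870418, Gamma_qpp = -1.107780, Gamma_qpq = -0.285870, Gamma_qqq = 0.342553
  tau = 1.000000: gamma = (-0.250000, -0.250000), gamma' = (0.000000, 0.000000); Gamma_ppp = 0.583731, Gamma_ppq = -0.681837, Gamma_pqq = 0.870418, Gamma_qpp = -1.107780, Gamma_qpq = -0.285870, Gamma_qqq = 0.342553
step 0: V^p = -0.3750, V^q = -1.0000
step 1: k1 = (0.000000, 0.000000), k2 = (0.000000, 0.000000), k3 = (0.000000, 0.000000), k4 = (0.000000, 0.000000); V <- V + (h/6)(k1 + 2k2 + 2k3 + k4): V^p = -0.3750, V^q = -1.0000
step 2: k1 = (0.000000, 0.000000), k2 = (0.000000, 0.000000), k3 = (0.000000, 0.000000), k4 = (0.000000, 0.000000); V <- V + (h/6)(k1 + 2k2 + 2k3 + k4): V^p = -0.3750, V^q = -1.0000
step 3: k1 = (0.000000, 0.000000), k2 = (0.000000, 0.000000), k3 = (0.000000, 0.000000), k4 = (0.000000, 0.000000); V <- V + (h/6)(k1 + 2k2 + 2k3 + k4): V^p = -0.3750, V^q = -1.0000
step 4: k1 = (0.000000, 0.000000), k2 = (0.000000, 0.000000), k3 = (0.000000, 0.000000), k4 = (0.000000, 0.000000); V <- V + (h/6)(k1 + 2k2 + 2k3 + k4): V^p = -0.3750, V^q = -1.0000
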